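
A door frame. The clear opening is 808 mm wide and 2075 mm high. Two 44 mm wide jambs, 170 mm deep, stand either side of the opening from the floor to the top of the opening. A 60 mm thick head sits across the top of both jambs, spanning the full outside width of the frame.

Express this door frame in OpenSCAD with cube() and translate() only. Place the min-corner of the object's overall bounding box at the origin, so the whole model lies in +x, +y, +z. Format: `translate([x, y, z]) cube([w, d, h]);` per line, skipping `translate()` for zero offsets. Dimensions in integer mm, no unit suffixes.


cube([44, 170, 2075]);
translate([852, 0, 0]) cube([44, 170, 2075]);
translate([0, 0, 2075]) cube([896, 170, 60]);


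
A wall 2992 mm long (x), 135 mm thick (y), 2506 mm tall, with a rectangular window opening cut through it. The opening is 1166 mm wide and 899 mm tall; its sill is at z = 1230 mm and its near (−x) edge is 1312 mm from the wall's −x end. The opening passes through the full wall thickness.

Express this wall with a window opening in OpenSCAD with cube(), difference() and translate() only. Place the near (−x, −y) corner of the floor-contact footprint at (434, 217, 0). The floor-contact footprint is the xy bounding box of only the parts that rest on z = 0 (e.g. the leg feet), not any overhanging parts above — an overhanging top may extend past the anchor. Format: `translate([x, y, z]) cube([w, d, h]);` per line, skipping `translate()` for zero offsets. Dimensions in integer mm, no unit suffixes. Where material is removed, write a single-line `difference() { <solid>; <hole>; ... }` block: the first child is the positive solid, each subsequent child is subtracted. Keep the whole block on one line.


difference() { translate([434, 217, 0]) cube([2992, 135, 2506]); translate([1746, 217, 1230]) cube([1166, 135, 899]); }


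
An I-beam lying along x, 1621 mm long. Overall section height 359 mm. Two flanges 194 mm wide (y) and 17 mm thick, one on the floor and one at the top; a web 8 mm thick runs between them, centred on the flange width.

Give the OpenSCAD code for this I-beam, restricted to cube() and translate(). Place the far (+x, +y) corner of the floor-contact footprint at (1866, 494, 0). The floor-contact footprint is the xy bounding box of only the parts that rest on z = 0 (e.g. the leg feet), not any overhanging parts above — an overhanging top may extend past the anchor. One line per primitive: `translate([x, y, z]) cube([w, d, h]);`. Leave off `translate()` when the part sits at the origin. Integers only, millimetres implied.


translate([245, 300, 0]) cube([1621, 194, 17]);
translate([245, 393, 17]) cube([1621, 8, 325]);
translate([245, 300, 342]) cube([1621, 194, 17]);


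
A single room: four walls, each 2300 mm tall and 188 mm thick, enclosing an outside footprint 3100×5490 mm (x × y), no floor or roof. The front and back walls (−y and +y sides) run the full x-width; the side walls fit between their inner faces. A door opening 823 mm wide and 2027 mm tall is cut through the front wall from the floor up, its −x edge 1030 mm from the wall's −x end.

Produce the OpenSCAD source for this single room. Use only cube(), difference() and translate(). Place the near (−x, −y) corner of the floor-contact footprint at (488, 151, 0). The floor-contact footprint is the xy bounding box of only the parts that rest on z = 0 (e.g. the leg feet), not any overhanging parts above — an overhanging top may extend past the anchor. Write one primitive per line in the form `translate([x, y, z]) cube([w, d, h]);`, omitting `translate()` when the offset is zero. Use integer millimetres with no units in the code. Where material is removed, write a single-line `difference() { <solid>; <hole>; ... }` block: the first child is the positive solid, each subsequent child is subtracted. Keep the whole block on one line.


difference() { translate([488, 151, 0]) cube([3100, 188, 2300]); translate([1518, 151, 0]) cube([823, 188, 2027]); }
translate([488, 5453, 0]) cube([3100, 188, 2300]);
translate([488, 339, 0]) cube([188, 5114, 2300]);
translate([3400, 339, 0]) cube([188, 5114, 2300]);


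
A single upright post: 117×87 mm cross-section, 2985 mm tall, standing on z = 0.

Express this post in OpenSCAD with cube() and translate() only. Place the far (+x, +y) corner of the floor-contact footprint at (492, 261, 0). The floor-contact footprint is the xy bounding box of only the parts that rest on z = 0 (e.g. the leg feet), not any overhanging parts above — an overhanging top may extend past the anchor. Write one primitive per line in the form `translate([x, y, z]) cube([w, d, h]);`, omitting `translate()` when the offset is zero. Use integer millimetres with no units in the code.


translate([375, 174, 0]) cube([117, 87, 2985]);


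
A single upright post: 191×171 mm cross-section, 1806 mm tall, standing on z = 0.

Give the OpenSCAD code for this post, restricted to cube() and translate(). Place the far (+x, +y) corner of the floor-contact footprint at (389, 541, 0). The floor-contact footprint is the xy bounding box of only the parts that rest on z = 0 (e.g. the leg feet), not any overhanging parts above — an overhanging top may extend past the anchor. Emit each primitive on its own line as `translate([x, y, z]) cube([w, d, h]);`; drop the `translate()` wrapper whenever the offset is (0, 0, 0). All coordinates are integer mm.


translate([198, 370, 0]) cube([191, 171, 1806]);


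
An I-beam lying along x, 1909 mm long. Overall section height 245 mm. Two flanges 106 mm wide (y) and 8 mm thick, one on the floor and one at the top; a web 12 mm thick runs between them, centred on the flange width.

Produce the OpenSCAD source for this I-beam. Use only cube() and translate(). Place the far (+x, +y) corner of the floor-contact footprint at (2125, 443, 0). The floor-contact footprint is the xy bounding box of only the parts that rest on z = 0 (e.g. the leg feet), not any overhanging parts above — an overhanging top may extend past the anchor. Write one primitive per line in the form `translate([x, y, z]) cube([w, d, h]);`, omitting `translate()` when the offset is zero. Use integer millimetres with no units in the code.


translate([216, 337, 0]) cube([1909, 106, 8]);
translate([216, 384, 8]) cube([1909, 12, 229]);
translate([216, 337, 237]) cube([1909, 106, 8]);


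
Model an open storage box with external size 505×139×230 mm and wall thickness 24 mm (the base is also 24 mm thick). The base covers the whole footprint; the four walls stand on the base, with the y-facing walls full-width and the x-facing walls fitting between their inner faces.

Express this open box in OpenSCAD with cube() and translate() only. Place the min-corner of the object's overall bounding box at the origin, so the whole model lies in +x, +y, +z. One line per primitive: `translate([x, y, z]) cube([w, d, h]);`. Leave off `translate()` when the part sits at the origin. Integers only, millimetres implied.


cube([505, 139, 24]);
translate([0, 0, 24]) cube([505, 24, 206]);
translate([0, 115, 24]) cube([505, 24, 206]);
translate([0, 24, 24]) cube([24, 91, 206]);
translate([481, 24, 24]) cube([24, 91, 206]);


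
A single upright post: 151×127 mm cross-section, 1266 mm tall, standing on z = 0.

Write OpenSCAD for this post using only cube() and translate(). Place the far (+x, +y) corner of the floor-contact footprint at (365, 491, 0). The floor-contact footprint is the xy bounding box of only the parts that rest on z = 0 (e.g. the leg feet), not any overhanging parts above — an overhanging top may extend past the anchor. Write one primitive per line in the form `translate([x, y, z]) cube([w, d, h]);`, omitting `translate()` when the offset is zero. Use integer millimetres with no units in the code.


translate([214, 364, 0]) cube([151, 127, 1266]);


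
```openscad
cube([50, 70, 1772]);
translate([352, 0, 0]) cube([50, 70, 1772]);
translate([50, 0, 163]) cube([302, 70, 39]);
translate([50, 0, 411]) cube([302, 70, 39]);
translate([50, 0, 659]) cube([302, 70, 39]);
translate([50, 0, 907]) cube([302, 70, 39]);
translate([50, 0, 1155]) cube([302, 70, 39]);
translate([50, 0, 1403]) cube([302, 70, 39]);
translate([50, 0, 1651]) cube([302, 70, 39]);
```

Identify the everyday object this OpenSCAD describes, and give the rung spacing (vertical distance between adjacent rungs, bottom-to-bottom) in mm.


A ladder. The rung spacing is 248 mm.

Two tall 50×70 posts with 7 short bars between them — a ladder. Adjacent rungs sit at z = 163 and z = 411, so the spacing is 411 − 163 = 248 mm.


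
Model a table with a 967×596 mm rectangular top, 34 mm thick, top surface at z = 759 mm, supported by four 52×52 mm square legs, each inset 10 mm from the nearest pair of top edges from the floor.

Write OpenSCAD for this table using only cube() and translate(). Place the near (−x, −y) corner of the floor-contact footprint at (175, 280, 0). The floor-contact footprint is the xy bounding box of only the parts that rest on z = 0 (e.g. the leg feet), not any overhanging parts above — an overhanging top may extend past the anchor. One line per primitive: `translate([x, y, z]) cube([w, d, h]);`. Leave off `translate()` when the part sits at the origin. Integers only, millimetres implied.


translate([165, 270, 725]) cube([967, 596, 34]);
translate([175, 280, 0]) cube([52, 52, 725]);
translate([1070, 280, 0]) cube([52, 52, 725]);
translate([175, 804, 0]) cube([52, 52, 725]);
translate([1070, 804, 0]) cube([52, 52, 725]);


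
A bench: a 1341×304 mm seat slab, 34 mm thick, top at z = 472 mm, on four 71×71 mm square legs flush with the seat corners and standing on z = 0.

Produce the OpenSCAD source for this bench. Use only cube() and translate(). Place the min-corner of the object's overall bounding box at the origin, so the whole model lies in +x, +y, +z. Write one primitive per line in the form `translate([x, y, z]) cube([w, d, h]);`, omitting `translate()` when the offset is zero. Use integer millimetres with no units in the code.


translate([0, 0, 438]) cube([1341, 304, 34]);
cube([71, 71, 438]);
translate([0, 233, 0]) cube([71, 71, 438]);
translate([1270, 0, 0]) cube([71, 71, 438]);
translate([1270, 233, 0]) cube([71, 71, 438]);


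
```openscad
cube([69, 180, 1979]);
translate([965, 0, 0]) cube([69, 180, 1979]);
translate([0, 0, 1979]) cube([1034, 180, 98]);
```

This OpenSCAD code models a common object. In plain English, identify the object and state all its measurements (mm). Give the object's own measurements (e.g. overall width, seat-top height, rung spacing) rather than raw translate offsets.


A door frame. The clear opening is 896 mm wide and 1979 mm high. Two 69 mm wide jambs, 180 mm deep, stand either side of the opening from the floor to the top of the opening. A 98 mm thick head sits across the top of both jambs, spanning the full outside width of the frame.


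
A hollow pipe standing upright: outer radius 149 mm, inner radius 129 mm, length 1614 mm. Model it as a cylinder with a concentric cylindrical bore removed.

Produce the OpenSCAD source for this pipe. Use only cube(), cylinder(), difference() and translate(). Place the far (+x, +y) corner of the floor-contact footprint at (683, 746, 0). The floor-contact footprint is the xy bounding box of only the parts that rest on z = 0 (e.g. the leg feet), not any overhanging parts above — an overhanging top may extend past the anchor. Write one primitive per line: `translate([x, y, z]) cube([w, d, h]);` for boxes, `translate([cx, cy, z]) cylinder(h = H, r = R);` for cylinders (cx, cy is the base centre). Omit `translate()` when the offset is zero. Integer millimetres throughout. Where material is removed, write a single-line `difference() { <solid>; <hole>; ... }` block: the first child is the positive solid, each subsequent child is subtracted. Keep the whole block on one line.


difference() { translate([534, 597, 0]) cylinder(h = 1614, r = 149); translate([534, 597, 0]) cylinder(h = 1614, r = 129); }


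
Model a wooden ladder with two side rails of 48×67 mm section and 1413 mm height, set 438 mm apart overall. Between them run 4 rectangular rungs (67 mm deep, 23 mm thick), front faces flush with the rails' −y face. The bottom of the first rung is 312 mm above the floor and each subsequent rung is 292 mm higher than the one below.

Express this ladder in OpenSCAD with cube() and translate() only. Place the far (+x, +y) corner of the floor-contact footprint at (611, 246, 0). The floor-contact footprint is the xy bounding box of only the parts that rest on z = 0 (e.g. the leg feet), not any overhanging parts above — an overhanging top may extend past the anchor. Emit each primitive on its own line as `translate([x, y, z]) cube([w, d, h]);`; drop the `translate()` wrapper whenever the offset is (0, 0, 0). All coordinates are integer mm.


translate([173, 179, 0]) cube([48, 67, 1413]);
translate([563, 179, 0]) cube([48, 67, 1413]);
translate([221, 179, 312]) cube([342, 67, 23]);
translate([221, 179, 604]) cube([342, 67, 23]);
translate([221, 179, 896]) cube([342, 67, 23]);
translate([221, 179, 1188]) cube([342, 67, 23]);


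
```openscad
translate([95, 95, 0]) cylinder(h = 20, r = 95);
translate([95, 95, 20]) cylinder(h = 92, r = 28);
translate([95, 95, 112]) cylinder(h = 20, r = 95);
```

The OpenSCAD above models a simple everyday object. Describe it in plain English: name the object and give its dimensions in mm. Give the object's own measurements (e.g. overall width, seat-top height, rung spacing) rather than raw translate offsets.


A spool: two coaxial disc flanges of radius 95 mm and thickness 20 mm, joined by a core cylinder of radius 28 mm and height 92 mm. The lower flange rests on z = 0 and the three cylinders share a vertical axis.


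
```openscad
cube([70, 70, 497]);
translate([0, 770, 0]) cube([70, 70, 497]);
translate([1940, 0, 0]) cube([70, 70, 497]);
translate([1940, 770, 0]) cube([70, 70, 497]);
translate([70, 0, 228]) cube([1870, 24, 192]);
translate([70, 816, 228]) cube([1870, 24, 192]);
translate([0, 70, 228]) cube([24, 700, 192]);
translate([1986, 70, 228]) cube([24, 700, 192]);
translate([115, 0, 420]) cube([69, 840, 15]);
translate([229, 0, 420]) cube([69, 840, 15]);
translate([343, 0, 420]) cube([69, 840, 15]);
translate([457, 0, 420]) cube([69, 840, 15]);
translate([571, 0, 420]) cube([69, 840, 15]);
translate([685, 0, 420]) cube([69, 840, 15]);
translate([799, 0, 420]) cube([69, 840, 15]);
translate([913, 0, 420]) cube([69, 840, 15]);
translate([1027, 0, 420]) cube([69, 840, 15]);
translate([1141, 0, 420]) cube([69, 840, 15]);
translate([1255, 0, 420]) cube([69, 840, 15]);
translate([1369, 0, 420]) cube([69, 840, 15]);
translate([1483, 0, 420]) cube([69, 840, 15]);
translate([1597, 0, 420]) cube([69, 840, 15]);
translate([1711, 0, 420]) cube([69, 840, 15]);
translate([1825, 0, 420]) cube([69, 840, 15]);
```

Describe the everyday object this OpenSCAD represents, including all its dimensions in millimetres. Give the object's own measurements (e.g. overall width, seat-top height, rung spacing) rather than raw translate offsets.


A bed frame 2010 mm long (x) by 840 mm wide (y). Four 70×70 mm corner posts, 497 mm tall, at the corners of the footprint. Four rails of 24 mm thickness and 192 mm height run between adjacent posts with their undersides at z = 228 mm, their outer faces flush with the outside of the frame (the two x-running rails run between the posts' inner faces; the two y-running rails run between the posts' inner faces). 16 slats, each 69 mm wide (x) and 15 mm thick, lie across the top of the two x-running rails, running the full 840 mm width of the frame in y; along x they sit between the end posts with a 45 mm gap after the −x posts and between neighbouring slats, leaving 46 mm before the +x posts.


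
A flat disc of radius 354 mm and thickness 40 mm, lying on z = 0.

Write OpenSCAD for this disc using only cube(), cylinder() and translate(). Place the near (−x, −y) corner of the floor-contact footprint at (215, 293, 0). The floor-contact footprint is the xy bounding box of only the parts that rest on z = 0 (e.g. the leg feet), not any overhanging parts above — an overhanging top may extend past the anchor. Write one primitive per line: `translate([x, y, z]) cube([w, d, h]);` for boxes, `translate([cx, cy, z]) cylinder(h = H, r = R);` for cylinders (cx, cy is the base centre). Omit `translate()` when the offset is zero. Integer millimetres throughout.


translate([569, 647, 0]) cylinder(h = 40, r = 354);


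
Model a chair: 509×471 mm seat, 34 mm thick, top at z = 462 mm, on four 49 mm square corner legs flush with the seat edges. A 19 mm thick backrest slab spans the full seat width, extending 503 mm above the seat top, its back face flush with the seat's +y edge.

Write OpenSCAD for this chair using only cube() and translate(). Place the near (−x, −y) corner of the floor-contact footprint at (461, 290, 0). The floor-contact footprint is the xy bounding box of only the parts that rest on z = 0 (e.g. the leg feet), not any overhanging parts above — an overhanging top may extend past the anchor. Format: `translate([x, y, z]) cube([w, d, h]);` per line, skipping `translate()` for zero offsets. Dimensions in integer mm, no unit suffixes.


translate([461, 290, 428]) cube([509, 471, 34]);
translate([461, 290, 0]) cube([49, 49, 428]);
translate([921, 290, 0]) cube([49, 49, 428]);
translate([461, 712, 0]) cube([49, 49, 428]);
translate([921, 712, 0]) cube([49, 49, 428]);
translate([461, 742, 462]) cube([509, 19, 503]);


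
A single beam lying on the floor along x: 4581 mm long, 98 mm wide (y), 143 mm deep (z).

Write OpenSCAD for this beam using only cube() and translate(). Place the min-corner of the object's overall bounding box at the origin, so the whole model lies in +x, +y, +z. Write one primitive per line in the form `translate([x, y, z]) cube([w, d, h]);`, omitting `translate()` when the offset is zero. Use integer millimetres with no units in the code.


cube([4581, 98, 143]);


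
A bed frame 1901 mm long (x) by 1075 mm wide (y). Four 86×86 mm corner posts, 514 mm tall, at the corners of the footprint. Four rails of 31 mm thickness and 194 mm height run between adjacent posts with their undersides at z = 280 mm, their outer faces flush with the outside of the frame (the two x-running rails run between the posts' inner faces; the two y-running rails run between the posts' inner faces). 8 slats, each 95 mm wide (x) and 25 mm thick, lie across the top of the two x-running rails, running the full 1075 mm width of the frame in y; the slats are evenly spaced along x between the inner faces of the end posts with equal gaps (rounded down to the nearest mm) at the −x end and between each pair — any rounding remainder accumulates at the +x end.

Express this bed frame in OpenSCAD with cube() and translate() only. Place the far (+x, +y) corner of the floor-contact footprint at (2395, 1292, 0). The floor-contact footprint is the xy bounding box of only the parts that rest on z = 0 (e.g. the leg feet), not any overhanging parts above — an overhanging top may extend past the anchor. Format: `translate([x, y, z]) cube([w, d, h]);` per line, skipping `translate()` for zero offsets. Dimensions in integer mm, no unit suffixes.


translate([494, 217, 0]) cube([86, 86, 514]);
translate([494, 1206, 0]) cube([86, 86, 514]);
translate([2309, 217, 0]) cube([86, 86, 514]);
translate([2309, 1206, 0]) cube([86, 86, 514]);
translate([580, 217, 280]) cube([1729, 31, 194]);
translate([580, 1261, 280]) cube([1729, 31, 194]);
translate([494, 303, 280]) cube([31, 903, 194]);
translate([2364, 303, 280]) cube([31, 903, 194]);
translate([687, 217, 474]) cube([95, 1075, 25]);
translate([889, 217, 474]) cube([95, 1075, 25]);
translate([1091, 217, 474]) cube([95, 1075, 25]);
translate([1293, 217, 474]) cube([95, 1075, 25]);
translate([1495, 217, 474]) cube([95, 1075, 25]);
translate([1697, 217, 474]) cube([95, 1075, 25]);
translate([1899, 217, 474]) cube([95, 1075, 25]);
translate([2101, 217, 474]) cube([95, 1075, 25]);


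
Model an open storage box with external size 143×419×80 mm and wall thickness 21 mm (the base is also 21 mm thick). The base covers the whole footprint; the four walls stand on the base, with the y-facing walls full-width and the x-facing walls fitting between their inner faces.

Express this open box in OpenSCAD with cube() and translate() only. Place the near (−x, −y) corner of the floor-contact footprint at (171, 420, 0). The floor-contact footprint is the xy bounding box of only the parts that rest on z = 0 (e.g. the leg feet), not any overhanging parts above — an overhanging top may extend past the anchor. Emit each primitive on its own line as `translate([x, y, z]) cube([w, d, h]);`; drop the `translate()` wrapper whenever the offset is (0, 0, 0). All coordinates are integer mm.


translate([171, 420, 0]) cube([143, 419, 21]);
translate([171, 420, 21]) cube([143, 21, 59]);
translate([171, 818, 21]) cube([143, 21, 59]);
translate([171, 441, 21]) cube([21, 377, 59]);
translate([293, 441, 21]) cube([21, 377, 59]);


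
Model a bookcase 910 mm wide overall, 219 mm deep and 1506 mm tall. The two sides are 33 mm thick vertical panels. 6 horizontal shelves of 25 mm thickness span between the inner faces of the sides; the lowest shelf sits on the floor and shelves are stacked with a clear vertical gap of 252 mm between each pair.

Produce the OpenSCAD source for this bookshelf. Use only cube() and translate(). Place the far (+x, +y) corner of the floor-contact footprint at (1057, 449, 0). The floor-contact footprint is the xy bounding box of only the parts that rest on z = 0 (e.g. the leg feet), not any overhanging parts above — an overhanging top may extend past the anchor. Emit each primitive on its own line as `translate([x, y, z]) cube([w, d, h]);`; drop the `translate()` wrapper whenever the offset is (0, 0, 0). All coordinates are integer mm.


translate([147, 230, 0]) cube([33, 219, 1506]);
translate([1024, 230, 0]) cube([33, 219, 1506]);
translate([180, 230, 0]) cube([844, 219, 25]);
translate([180, 230, 277]) cube([844, 219, 25]);
translate([180, 230, 554]) cube([844, 219, 25]);
translate([180, 230, 831]) cube([844, 219, 25]);
translate([180, 230, 1108]) cube([844, 219, 25]);
translate([180, 230, 1385]) cube([844, 219, 25]);


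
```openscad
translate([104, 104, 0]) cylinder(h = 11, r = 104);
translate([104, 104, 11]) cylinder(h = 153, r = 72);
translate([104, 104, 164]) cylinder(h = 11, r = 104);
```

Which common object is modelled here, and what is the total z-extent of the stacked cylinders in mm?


A spool. The overall height is 175 mm.

Three coaxial cylinders, large–small–large — a spool. Two 11 mm flanges and a 153 mm core give 11 + 153 + 11 = 175 mm.


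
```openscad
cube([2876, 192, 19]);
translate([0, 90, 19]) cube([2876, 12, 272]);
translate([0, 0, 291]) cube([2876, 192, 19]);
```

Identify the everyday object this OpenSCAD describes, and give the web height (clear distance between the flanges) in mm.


An I-beam. The web height is 272 mm.

Two wide flanges with a thin centred web — an I-beam. Overall 310 mm minus two 19 mm flanges gives a web of 310 − 2·19 = 272 mm.


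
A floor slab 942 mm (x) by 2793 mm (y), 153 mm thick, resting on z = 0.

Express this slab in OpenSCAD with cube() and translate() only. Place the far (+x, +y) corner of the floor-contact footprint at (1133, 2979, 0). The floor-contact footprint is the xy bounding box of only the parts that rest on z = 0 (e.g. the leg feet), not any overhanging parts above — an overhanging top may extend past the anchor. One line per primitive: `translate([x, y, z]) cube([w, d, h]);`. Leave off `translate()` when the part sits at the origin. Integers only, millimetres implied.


translate([191, 186, 0]) cube([942, 2793, 153]);


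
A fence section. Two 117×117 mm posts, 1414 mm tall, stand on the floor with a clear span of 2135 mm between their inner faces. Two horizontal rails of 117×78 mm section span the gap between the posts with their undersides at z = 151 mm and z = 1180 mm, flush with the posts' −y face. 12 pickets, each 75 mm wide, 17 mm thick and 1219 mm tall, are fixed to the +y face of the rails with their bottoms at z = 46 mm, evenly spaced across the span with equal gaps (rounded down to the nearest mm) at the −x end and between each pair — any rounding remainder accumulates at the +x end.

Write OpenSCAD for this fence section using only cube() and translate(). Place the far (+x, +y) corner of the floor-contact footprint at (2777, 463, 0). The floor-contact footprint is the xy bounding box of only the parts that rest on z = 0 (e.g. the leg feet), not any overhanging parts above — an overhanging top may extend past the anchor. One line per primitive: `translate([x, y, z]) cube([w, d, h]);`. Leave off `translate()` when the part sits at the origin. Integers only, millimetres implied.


translate([408, 346, 0]) cube([117, 117, 1414]);
translate([2660, 346, 0]) cube([117, 117, 1414]);
translate([525, 346, 151]) cube([2135, 117, 78]);
translate([525, 346, 1180]) cube([2135, 117, 78]);
translate([620, 463, 46]) cube([75, 17, 1219]);
translate([790, 463, 46]) cube([75, 17, 1219]);
translate([960, 463, 46]) cube([75, 17, 1219]);
translate([1130, 463, 46]) cube([75, 17, 1219]);
translate([1300, 463, 46]) cube([75, 17, 1219]);
translate([1470, 463, 46]) cube([75, 17, 1219]);
translate([1640, 463, 46]) cube([75, 17, 1219]);
translate([1810, 463, 46]) cube([75, 17, 1219]);
translate([1980, 463, 46]) cube([75, 17, 1219]);
translate([2150, 463, 46]) cube([75, 17, 1219]);
translate([2320, 463, 46]) cube([75, 17, 1219]);
translate([2490, 463, 46]) cube([75, 17, 1219]);


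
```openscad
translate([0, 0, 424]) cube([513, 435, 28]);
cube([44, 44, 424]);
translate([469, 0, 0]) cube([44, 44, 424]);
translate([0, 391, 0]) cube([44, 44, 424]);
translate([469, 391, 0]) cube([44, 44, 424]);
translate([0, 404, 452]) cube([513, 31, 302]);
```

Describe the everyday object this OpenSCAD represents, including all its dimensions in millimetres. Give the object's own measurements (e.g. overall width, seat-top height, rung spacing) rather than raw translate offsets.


A chair. The seat is a 513×435×28 mm slab with its top at z = 452 mm, on four 44×44 mm corner legs (flush with the seat edges, standing on z = 0). A flat backrest 31 mm thick, 302 mm tall, spans the full seat width and rises from the seat top along its +y edge, rear face flush with the rear of the seat.


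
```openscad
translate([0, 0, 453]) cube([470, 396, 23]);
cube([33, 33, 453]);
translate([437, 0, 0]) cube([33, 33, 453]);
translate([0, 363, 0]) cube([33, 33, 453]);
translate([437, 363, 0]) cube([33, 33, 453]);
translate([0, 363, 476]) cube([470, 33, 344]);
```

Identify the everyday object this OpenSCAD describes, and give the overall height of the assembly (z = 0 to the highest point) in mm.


A chair. The overall height is 820 mm.

A slab on four corner posts with a tall panel at the back — a chair. The seat slab sits at z = 453 with thickness 23, and the 344 mm backrest starts at the seat top, so the overall height is 453 + 23 + 344 = 820 mm.


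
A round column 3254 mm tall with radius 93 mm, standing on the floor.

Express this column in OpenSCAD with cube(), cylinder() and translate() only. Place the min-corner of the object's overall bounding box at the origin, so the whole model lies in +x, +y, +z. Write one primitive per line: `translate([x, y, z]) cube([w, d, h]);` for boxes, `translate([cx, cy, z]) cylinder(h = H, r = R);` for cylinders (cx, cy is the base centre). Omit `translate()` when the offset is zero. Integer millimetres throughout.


translate([93, 93, 0]) cylinder(h = 3254, r = 93);


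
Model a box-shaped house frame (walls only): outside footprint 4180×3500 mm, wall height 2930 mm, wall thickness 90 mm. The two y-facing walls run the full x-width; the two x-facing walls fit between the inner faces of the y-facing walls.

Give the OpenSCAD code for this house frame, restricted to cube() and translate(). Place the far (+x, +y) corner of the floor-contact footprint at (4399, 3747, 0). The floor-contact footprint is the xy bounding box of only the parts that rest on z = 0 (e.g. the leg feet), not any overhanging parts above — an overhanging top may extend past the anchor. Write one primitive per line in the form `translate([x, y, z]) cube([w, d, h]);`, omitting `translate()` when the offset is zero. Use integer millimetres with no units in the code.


translate([219, 247, 0]) cube([4180, 90, 2930]);
translate([219, 3657, 0]) cube([4180, 90, 2930]);
translate([219, 337, 0]) cube([90, 3320, 2930]);
translate([4309, 337, 0]) cube([90, 3320, 2930]);


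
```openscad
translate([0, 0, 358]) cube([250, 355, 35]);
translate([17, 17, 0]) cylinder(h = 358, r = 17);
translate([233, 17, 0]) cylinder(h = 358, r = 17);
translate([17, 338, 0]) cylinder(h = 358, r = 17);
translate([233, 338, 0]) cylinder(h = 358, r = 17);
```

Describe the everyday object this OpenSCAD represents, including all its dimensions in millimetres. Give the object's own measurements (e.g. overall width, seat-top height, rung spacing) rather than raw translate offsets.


A simple wooden stool: a rectangular seat 250 mm (x) by 355 mm (y), 35 mm thick, top face at z = 393 mm, on four round legs, each 34 mm in diameter. The legs rest on z = 0, each leg's axis is inset half a diameter from the nearest pair of seat edges (so the leg's bounding box is flush with the corner).


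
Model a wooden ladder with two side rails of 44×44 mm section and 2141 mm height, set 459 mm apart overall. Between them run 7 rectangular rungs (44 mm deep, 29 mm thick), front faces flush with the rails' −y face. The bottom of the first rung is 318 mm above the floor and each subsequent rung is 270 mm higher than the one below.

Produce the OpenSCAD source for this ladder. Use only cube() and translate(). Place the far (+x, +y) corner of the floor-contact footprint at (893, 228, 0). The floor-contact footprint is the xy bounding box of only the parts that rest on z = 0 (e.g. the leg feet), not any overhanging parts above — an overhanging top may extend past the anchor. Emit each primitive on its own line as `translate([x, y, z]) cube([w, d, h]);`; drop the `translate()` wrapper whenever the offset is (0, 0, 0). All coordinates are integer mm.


// rung span = 459 - 2*44 = 371
// rung[k] z = 318 + k*270
translate([434, 184, 0]) cube([44, 44, 2141]);
translate([849, 184, 0]) cube([44, 44, 2141]);
translate([478, 184, 318]) cube([371, 44, 29]);
translate([478, 184, 588]) cube([371, 44, 29]);
translate([478, 184, 858]) cube([371, 44, 29]);
translate([478, 184, 1128]) cube([371, 44, 29]);
translate([478, 184, 1398]) cube([371, 44, 29]);
translate([478, 184, 1668]) cube([371, 44, 29]);
translate([478, 184, 1938]) cube([371, 44, 29]);


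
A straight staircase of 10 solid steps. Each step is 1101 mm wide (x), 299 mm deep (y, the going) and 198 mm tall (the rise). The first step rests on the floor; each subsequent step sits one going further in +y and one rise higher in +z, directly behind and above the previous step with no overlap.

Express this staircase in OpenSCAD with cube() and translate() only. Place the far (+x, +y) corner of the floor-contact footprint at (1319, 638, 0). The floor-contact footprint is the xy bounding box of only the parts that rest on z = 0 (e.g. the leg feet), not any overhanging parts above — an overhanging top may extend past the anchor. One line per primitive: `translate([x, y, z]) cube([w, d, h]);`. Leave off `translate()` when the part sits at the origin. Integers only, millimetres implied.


translate([218, 339, 0]) cube([1101, 299, 198]);
translate([218, 638, 198]) cube([1101, 299, 198]);
translate([218, 937, 396]) cube([1101, 299, 198]);
translate([218, 1236, 594]) cube([1101, 299, 198]);
translate([218, 1535, 792]) cube([1101, 299, 198]);
translate([218, 1834, 990]) cube([1101, 299, 198]);
translate([218, 2133, 1188]) cube([1101, 299, 198]);
translate([218, 2432, 1386]) cube([1101, 299, 198]);
translate([218, 2731, 1584]) cube([1101, 299, 198]);
translate([218, 3030, 1782]) cube([1101, 299, 198]);


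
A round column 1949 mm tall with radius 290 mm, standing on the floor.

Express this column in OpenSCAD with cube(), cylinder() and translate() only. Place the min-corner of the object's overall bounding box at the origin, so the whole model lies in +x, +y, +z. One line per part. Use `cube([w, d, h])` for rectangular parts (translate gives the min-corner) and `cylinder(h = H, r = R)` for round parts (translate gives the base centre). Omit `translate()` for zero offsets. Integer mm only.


translate([290, 290, 0]) cylinder(h = 1949, r = 290);


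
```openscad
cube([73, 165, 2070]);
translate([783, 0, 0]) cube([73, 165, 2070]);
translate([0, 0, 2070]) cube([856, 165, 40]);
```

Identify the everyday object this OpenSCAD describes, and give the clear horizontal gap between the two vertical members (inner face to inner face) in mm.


A door frame. The clear opening width is 710 mm.

Two 2070 mm tall posts with a header on top — a door frame. The left jamb is 73 mm wide at x = 0; the right jamb starts at x = 783. The clear opening is 783 − 73 = 710 mm.


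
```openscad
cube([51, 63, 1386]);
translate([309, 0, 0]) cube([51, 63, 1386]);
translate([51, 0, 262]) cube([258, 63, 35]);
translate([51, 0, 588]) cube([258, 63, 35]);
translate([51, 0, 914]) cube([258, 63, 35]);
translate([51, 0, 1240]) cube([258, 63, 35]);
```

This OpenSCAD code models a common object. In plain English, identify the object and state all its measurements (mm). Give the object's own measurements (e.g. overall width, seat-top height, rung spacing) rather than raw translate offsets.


A straight ladder. Two 51×63 mm vertical rails, 1386 mm tall, stand 360 mm apart (outside-to-outside) with their front faces coplanar on the −y side. 4 rungs, each 63 mm deep and 35 mm tall, span between the inner faces of the rails, front faces flush with the rails. The lowest rung's underside is at z = 262 mm and rungs are spaced 326 mm apart (underside to underside).


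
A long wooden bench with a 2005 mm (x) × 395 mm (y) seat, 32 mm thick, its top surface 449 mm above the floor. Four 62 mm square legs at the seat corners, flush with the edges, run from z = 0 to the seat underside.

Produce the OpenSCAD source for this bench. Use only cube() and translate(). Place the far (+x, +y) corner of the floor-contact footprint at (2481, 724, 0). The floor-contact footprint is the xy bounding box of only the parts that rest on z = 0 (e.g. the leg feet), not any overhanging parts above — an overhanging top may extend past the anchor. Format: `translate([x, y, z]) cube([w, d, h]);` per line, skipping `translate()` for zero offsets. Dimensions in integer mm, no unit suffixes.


translate([476, 329, 417]) cube([2005, 395, 32]);
translate([476, 329, 0]) cube([62, 62, 417]);
translate([476, 662, 0]) cube([62, 62, 417]);
translate([2419, 329, 0]) cube([62, 62, 417]);
translate([2419, 662, 0]) cube([62, 62, 417]);


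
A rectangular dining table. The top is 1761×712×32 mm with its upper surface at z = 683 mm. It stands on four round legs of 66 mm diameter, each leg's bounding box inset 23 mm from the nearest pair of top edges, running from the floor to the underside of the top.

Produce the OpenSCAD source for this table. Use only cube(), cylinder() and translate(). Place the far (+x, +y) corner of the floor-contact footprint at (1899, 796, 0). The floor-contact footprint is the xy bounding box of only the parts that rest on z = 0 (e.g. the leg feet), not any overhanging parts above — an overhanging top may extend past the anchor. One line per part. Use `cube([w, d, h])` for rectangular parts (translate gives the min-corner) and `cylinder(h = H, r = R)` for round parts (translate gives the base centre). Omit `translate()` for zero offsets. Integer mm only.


translate([161, 107, 651]) cube([1761, 712, 32]);
translate([217, 163, 0]) cylinder(h = 651, r = 33);
translate([1866, 163, 0]) cylinder(h = 651, r = 33);
translate([217, 763, 0]) cylinder(h = 651, r = 33);
translate([1866, 763, 0]) cylinder(h = 651, r = 33);


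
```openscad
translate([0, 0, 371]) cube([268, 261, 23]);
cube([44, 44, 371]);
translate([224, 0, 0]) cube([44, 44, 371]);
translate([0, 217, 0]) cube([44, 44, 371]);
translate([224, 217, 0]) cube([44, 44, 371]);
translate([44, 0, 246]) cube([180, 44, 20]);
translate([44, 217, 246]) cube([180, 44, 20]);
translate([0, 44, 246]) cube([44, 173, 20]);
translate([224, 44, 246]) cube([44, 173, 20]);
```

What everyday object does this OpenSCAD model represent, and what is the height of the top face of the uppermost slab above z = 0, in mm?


A stool. The seat height is 394 mm.

A 268×261×23 slab at z = 371 on four corner posts — a stool. The seat top is 371 + 23 = 394 mm.


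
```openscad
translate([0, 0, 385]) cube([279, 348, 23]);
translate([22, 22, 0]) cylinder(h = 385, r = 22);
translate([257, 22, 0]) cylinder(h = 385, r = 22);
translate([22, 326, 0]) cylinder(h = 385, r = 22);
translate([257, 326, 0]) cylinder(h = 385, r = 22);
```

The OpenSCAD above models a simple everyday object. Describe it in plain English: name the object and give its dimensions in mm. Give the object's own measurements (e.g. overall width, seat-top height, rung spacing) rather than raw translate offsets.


A four-legged stool. The seat is a 279×348×23 mm slab whose top surface is at z = 408 mm; four round legs, each 44 mm in diameter, run from the floor (z = 0) to the underside of the seat, each leg's axis is inset half a diameter from the nearest pair of seat edges (so the leg's bounding box is flush with the corner).


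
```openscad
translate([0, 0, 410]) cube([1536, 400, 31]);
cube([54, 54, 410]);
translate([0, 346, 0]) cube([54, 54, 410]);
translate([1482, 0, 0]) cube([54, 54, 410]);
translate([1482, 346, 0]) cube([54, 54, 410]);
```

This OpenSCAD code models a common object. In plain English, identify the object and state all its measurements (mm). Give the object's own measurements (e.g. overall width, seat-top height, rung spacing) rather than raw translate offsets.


A long wooden bench with a 1536 mm (x) × 400 mm (y) seat, 31 mm thick, its top surface 441 mm above the floor. Four 54 mm square legs at the seat corners, flush with the edges, run from z = 0 to the seat underside.


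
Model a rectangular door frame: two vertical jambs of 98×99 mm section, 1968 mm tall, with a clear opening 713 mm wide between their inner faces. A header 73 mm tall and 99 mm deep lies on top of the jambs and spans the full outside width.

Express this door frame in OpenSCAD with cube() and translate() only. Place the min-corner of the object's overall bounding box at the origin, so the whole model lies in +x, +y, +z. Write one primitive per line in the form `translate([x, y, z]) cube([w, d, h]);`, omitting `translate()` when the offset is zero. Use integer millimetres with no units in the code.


cube([98, 99, 1968]);
translate([811, 0, 0]) cube([98, 99, 1968]);
translate([0, 0, 1968]) cube([909, 99, 73]);


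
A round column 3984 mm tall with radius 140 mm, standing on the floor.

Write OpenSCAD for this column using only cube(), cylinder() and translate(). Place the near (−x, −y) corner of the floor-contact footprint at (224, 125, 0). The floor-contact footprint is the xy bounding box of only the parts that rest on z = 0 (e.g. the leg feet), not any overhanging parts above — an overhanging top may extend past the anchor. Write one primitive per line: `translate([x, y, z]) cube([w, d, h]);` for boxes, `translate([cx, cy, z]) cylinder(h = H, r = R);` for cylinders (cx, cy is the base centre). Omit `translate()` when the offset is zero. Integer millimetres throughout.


translate([364, 265, 0]) cylinder(h = 3984, r = 140);


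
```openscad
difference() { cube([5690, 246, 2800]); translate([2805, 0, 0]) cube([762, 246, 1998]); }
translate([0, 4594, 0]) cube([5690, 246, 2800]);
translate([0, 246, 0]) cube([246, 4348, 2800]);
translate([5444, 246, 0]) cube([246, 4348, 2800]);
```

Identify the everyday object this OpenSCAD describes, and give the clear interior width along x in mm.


A single room. The interior width is 5198 mm.

Four walls enclosing a rectangle with a door in the front wall — a room. Outside width 5690 minus two 246 mm walls gives 5198 mm.
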